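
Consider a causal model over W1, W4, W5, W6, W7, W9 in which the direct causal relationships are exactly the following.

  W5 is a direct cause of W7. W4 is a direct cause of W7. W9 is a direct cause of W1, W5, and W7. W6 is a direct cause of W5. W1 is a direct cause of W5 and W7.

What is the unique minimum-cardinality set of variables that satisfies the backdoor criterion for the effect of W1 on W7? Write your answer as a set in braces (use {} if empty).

{W9}

Variables eligible for adjustment (non-descendants of W1, excluding W1 and W7): {W4, W6, W9}.
Backdoor paths from W1 to W7:
  P1: W1 <- W9 -> W5 -> W7
  P2: W1 <- W9 -> W7
The empty set is not sufficient: P1 (W1 <- W9 -> W5 -> W7) has no collider blocking it and no conditioned non-collider, so it is open.
Try {W9}:
  P1: blocked at fork node W9 ∈ conditioning set.
  P2: blocked at fork node W9 ∈ conditioning set.
{W9} contains no descendant of W1 and blocks every backdoor path.
No other singleton works — e.g. {W4} leaves P1 open — so {W9} is the unique smallest valid adjustment set.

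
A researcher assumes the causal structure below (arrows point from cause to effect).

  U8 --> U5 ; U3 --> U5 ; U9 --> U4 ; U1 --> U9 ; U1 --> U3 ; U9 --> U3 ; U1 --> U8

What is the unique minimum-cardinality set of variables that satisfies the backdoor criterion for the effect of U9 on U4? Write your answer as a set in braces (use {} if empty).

Variables eligible for adjustment (non-descendants of U9, excluding U9 and U4): {U1, U8}.
Backdoor paths from U9 to U4:
  (none)
With no backdoor paths the empty set already satisfies the criterion, and it is trivially minimal.

{}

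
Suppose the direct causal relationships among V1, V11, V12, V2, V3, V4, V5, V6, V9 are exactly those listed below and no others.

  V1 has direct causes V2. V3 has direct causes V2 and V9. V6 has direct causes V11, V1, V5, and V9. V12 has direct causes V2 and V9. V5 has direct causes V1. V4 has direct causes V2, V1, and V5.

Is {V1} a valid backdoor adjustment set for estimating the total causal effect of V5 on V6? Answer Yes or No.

Yes

Backdoor paths from V5 to V6 (paths whose first edge points into V5):
  P1: V5 <- V1 <- V2 -> V12 <- V9 -> V6
  P2: V5 <- V1 <- V2 -> V3 <- V9 -> V6
  P3: V5 <- V1 -> V6
  P4: V5 <- V1 -> V4 <- V2 -> V12 <- V9 -> V6
  P5: V5 <- V1 -> V4 <- V2 -> V3 <- V9 -> V6
Condition 1 (no descendant of V5 in the set): holds — descendants of V5 are {V4, V6}; none are in {V1}.
Condition 2 (every backdoor path blocked by {V1}):
  P1: blocked at chain node V1 ∈ conditioning set.
  P2: blocked at chain node V1 ∈ conditioning set.
  P3: blocked at fork node V1 ∈ conditioning set.
  P4: blocked at fork node V1 ∈ conditioning set.
  P5: blocked at fork node V1 ∈ conditioning set.
{V1} satisfies the backdoor criterion.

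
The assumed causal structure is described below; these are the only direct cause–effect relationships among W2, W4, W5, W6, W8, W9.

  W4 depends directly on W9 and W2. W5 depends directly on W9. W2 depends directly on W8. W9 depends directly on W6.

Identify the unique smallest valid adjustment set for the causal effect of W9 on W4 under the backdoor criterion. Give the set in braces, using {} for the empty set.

{}

Variables eligible for adjustment (non-descendants of W9, excluding W9 and W4): {W2, W6, W8}.
Backdoor paths from W9 to W4:
  (none)
With no backdoor paths the empty set already satisfies the criterion, and it is trivially minimal.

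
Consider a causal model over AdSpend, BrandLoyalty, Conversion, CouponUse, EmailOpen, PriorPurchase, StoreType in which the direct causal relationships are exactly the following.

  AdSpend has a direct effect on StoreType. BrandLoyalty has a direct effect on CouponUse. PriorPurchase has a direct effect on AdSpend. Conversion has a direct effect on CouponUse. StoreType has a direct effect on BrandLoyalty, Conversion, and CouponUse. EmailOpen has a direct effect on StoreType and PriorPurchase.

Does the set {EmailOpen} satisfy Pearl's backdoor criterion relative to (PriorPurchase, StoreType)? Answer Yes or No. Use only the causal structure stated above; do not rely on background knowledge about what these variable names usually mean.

Backdoor paths from PriorPurchase to StoreType (paths whose first edge points into PriorPurchase):
  P1: PriorPurchase <- EmailOpen -> StoreType
Condition 1 (no descendant of PriorPurchase in the set): holds — descendants of PriorPurchase are {AdSpend, BrandLoyalty, Conversion, CouponUse, StoreType}; none are in {EmailOpen}.
Condition 2 (every backdoor path blocked by {EmailOpen}):
  P1: blocked at fork node EmailOpen ∈ conditioning set.
{EmailOpen} satisfies the backdoor criterion.

Yes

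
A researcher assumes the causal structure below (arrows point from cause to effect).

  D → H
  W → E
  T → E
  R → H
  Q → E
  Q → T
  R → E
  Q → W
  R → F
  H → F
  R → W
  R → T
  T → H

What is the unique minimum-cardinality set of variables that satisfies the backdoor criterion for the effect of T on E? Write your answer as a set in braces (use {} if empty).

Variables eligible for adjustment (non-descendants of T, excluding T and E): {D, Q, R, W}.
Backdoor paths from T to E:
  P1: T <- R -> W <- Q -> E
  P2: T <- R -> W -> E
  P3: T <- R -> E
  P4: T <- Q -> W <- R -> E
  P5: T <- Q -> W -> E
  P6: T <- Q -> E
The empty set is not sufficient: P2 (T <- R -> W -> E) has no collider blocking it and no conditioned non-collider, so it is open.
Try {Q, R}:
  P1: blocked at fork node R ∈ conditioning set.
  P2: blocked at fork node R ∈ conditioning set.
  P3: blocked at fork node R ∈ conditioning set.
  P4: blocked at fork node Q ∈ conditioning set.
  P5: blocked at fork node Q ∈ conditioning set.
  P6: blocked at fork node Q ∈ conditioning set.
{Q, R} contains no descendant of T and blocks every backdoor path.
Every element of {Q, R} is needed (dropping Q leaves P5 open; dropping R leaves P2 open), so no proper subset is valid.
Among all size-2 subsets of the eligible variables, only {Q, R} blocks every backdoor path, so it is the unique smallest valid adjustment set.

{Q, R}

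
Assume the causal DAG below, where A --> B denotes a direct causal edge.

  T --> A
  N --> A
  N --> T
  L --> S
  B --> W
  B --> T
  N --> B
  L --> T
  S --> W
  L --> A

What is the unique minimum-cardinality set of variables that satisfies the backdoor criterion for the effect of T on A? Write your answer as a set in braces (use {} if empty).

{L, N}

Variables eligible for adjustment (non-descendants of T, excluding T and A): {B, L, N, S, W}.
Backdoor paths from T to A:
  P1: T <- N -> B -> W <- S <- L -> A
  P2: T <- N -> A
  P3: T <- L -> S -> W <- B <- N -> A
  P4: T <- L -> A
  P5: T <- B <- N -> A
  P6: T <- B -> W <- S <- L -> A
The empty set is not sufficient: P2 (T <- N -> A) has no collider blocking it and no conditioned non-collider, so it is open.
Try {L, N}:
  P1: blocked at fork node N ∈ conditioning set.
  P2: blocked at fork node N ∈ conditioning set.
  P3: blocked at fork node L ∈ conditioning set.
  P4: blocked at fork node L ∈ conditioning set.
  P5: blocked at fork node N ∈ conditioning set.
  P6: blocked at collider W (neither it nor any descendant is in the conditioning set).
{L, N} contains no descendant of T and blocks every backdoor path.
Every element of {L, N} is needed (dropping L leaves P4 open; dropping N leaves P2 open), so no proper subset is valid.
Among all size-2 subsets of the eligible variables, only {L, N} blocks every backdoor path, so it is the unique smallest valid adjustment set.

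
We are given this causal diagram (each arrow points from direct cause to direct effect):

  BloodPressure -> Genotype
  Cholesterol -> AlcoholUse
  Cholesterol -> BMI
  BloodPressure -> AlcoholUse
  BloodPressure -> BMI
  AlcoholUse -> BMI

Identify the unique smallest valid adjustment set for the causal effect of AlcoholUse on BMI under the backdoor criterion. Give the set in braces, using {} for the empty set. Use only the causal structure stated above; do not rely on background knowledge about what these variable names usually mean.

Variables eligible for adjustment (non-descendants of AlcoholUse, excluding AlcoholUse and BMI): {BloodPressure, Cholesterol, Genotype}.
Backdoor paths from AlcoholUse to BMI:
  P1: AlcoholUse <- BloodPressure -> BMI
  P2: AlcoholUse <- Cholesterol -> BMI
The empty set is not sufficient: P1 (AlcoholUse <- BloodPressure -> BMI) has no collider blocking it and no conditioned non-collider, so it is open.
Try {BloodPressure, Cholesterol}:
  P1: blocked at fork node BloodPressure ∈ conditioning set.
  P2: blocked at fork node Cholesterol ∈ conditioning set.
{BloodPressure, Cholesterol} contains no descendant of AlcoholUse and blocks every backdoor path.
Every element of {BloodPressure, Cholesterol} is needed (dropping BloodPressure leaves P1 open; dropping Cholesterol leaves P2 open), so no proper subset is valid.
Among all size-2 subsets of the eligible variables, only {BloodPressure, Cholesterol} blocks every backdoor path, so it is the unique smallest valid adjustment set.

{BloodPressure, Cholesterol}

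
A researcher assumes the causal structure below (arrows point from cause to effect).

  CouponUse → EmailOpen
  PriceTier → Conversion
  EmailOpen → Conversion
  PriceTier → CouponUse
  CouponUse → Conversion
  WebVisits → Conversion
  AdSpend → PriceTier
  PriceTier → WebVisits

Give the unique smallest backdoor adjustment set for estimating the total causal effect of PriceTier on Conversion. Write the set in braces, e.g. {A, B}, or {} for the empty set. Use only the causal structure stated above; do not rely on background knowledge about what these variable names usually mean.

{}

Variables eligible for adjustment (non-descendants of PriceTier, excluding PriceTier and Conversion): {AdSpend}.
Backdoor paths from PriceTier to Conversion:
  (none)
With no backdoor paths the empty set already satisfies the criterion, and it is trivially minimal.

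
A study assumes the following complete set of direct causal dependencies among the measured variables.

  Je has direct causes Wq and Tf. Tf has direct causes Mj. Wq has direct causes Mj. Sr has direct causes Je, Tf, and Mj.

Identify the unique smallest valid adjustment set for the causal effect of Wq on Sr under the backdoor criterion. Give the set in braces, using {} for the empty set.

Variables eligible for adjustment (non-descendants of Wq, excluding Wq and Sr): {Mj, Tf}.
Backdoor paths from Wq to Sr:
  P1: Wq <- Mj -> Tf -> Je -> Sr
  P2: Wq <- Mj -> Tf -> Sr
  P3: Wq <- Mj -> Sr
The empty set is not sufficient: P1 (Wq <- Mj -> Tf -> Je -> Sr) has no collider blocking it and no conditioned non-collider, so it is open.
Try {Mj}:
  P1: blocked at fork node Mj ∈ conditioning set.
  P2: blocked at fork node Mj ∈ conditioning set.
  P3: blocked at fork node Mj ∈ conditioning set.
{Mj} contains no descendant of Wq and blocks every backdoor path.
No other singleton works — e.g. {Tf} leaves P3 open — so {Mj} is the unique smallest valid adjustment set.

{Mj}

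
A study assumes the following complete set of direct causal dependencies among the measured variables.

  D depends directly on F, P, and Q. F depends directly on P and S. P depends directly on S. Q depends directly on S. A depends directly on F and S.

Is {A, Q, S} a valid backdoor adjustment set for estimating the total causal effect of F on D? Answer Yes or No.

No

Backdoor paths from F to D (paths whose first edge points into F):
  P1: F <- S -> P -> D
  P2: F <- S -> Q -> D
  P3: F <- P <- S -> Q -> D
  P4: F <- P -> D
Condition 1 (no descendant of F in the set): FAILS — A is a descendant of F.
Condition 2 (every backdoor path blocked by {A, Q, S}):
  P1: blocked at fork node S ∈ conditioning set.
  P2: blocked at fork node S ∈ conditioning set.
  P3: blocked at fork node S ∈ conditioning set.
  P4: open — no interior node is in the conditioning set.
{A, Q, S} does not satisfy the backdoor criterion.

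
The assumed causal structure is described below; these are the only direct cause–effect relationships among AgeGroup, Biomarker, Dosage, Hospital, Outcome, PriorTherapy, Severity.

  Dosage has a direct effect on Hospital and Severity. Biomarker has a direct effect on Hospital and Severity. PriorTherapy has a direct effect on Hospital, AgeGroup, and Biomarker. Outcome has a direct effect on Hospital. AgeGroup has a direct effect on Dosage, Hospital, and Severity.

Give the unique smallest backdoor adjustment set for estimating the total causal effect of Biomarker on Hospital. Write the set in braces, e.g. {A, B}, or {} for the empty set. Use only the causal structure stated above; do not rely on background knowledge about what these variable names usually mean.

Variables eligible for adjustment (non-descendants of Biomarker, excluding Biomarker and Hospital): {AgeGroup, Dosage, Outcome, PriorTherapy}.
Backdoor paths from Biomarker to Hospital:
  P1: Biomarker <- PriorTherapy -> AgeGroup -> Dosage -> Hospital
  P2: Biomarker <- PriorTherapy -> AgeGroup -> Severity <- Dosage -> Hospital
  P3: Biomarker <- PriorTherapy -> AgeGroup -> Hospital
  P4: Biomarker <- PriorTherapy -> Hospital
The empty set is not sufficient: P1 (Biomarker <- PriorTherapy -> AgeGroup -> Dosage -> Hospital) has no collider blocking it and no conditioned non-collider, so it is open.
Try {PriorTherapy}:
  P1: blocked at fork node PriorTherapy ∈ conditioning set.
  P2: blocked at fork node PriorTherapy ∈ conditioning set.
  P3: blocked at fork node PriorTherapy ∈ conditioning set.
  P4: blocked at fork node PriorTherapy ∈ conditioning set.
{PriorTherapy} contains no descendant of Biomarker and blocks every backdoor path.
No other singleton works — e.g. {Outcome} leaves P1 open — so {PriorTherapy} is the unique smallest valid adjustment set.

{PriorTherapy}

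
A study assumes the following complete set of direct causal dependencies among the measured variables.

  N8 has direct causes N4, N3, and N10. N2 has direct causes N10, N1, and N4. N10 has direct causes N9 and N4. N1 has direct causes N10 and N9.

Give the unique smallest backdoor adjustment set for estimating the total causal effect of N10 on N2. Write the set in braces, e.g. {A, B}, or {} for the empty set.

Variables eligible for adjustment (non-descendants of N10, excluding N10 and N2): {N3, N4, N9}.
Backdoor paths from N10 to N2:
  P1: N10 <- N4 -> N2
  P2: N10 <- N9 -> N1 -> N2
The empty set is not sufficient: P1 (N10 <- N4 -> N2) has no collider blocking it and no conditioned non-collider, so it is open.
Try {N4, N9}:
  P1: blocked at fork node N4 ∈ conditioning set.
  P2: blocked at fork node N9 ∈ conditioning set.
{N4, N9} contains no descendant of N10 and blocks every backdoor path.
Every element of {N4, N9} is needed (dropping N4 leaves P1 open; dropping N9 leaves P2 open), so no proper subset is valid.
Among all size-2 subsets of the eligible variables, only {N4, N9} blocks every backdoor path, so it is the unique smallest valid adjustment set.

{N4, N9}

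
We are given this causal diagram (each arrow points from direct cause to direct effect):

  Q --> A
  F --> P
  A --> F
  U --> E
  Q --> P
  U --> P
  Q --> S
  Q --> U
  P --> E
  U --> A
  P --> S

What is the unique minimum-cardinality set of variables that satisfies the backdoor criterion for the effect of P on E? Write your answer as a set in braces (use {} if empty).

{U}

Variables eligible for adjustment (non-descendants of P, excluding P and E): {A, F, Q, U}.
Backdoor paths from P to E:
  P1: P <- Q -> U -> E
  P2: P <- Q -> A <- U -> E
  P3: P <- U -> E
  P4: P <- F <- A <- Q -> U -> E
  P5: P <- F <- A <- U -> E
The empty set is not sufficient: P1 (P <- Q -> U -> E) has no collider blocking it and no conditioned non-collider, so it is open.
Try {U}:
  P1: blocked at chain node U ∈ conditioning set.
  P2: blocked at collider A (neither it nor any descendant is in the conditioning set).
  P3: blocked at fork node U ∈ conditioning set.
  P4: blocked at chain node U ∈ conditioning set.
  P5: blocked at fork node U ∈ conditioning set.
{U} contains no descendant of P and blocks every backdoor path.
No other singleton works — e.g. {Q} leaves P3 open — so {U} is the unique smallest valid adjustment set.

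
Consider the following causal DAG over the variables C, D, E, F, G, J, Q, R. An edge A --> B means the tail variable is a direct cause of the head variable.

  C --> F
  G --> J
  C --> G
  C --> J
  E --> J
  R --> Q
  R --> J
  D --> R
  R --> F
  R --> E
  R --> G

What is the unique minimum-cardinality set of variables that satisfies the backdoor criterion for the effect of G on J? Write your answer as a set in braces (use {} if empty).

{C, R}

Variables eligible for adjustment (non-descendants of G, excluding G and J): {C, D, E, F, Q, R}.
Backdoor paths from G to J:
  P1: G <- R -> E -> J
  P2: G <- R -> F <- C -> J
  P3: G <- R -> J
  P4: G <- C -> F <- R -> E -> J
  P5: G <- C -> F <- R -> J
  P6: G <- C -> J
The empty set is not sufficient: P1 (G <- R -> E -> J) has no collider blocking it and no conditioned non-collider, so it is open.
Try {C, R}:
  P1: blocked at fork node R ∈ conditioning set.
  P2: blocked at fork node R ∈ conditioning set.
  P3: blocked at fork node R ∈ conditioning set.
  P4: blocked at fork node C ∈ conditioning set.
  P5: blocked at fork node C ∈ conditioning set.
  P6: blocked at fork node C ∈ conditioning set.
{C, R} contains no descendant of G and blocks every backdoor path.
Every element of {C, R} is needed (dropping C leaves P6 open; dropping R leaves P1 open), so no proper subset is valid.
Among all size-2 subsets of the eligible variables, only {C, R} blocks every backdoor path, so it is the unique smallest valid adjustment set.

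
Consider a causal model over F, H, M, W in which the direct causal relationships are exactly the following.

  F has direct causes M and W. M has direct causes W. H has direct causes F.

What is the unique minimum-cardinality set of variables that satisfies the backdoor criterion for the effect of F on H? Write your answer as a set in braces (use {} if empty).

{}

Variables eligible for adjustment (non-descendants of F, excluding F and H): {M, W}.
Backdoor paths from F to H:
  (none)
With no backdoor paths the empty set already satisfies the criterion, and it is trivially minimal.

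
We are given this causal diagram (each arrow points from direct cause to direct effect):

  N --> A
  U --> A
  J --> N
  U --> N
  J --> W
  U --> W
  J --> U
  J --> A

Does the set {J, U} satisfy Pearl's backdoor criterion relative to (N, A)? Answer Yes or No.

Backdoor paths from N to A (paths whose first edge points into N):
  P1: N <- J -> U -> A
  P2: N <- J -> A
  P3: N <- J -> W <- U -> A
  P4: N <- U <- J -> A
  P5: N <- U -> A
  P6: N <- U -> W <- J -> A
Condition 1 (no descendant of N in the set): holds — descendants of N are {A}; none are in {J, U}.
Condition 2 (every backdoor path blocked by {J, U}):
  P1: blocked at fork node J ∈ conditioning set.
  P2: blocked at fork node J ∈ conditioning set.
  P3: blocked at fork node J ∈ conditioning set.
  P4: blocked at chain node U ∈ conditioning set.
  P5: blocked at fork node U ∈ conditioning set.
  P6: blocked at fork node U ∈ conditioning set.
{J, U} satisfies the backdoor criterion.

Yes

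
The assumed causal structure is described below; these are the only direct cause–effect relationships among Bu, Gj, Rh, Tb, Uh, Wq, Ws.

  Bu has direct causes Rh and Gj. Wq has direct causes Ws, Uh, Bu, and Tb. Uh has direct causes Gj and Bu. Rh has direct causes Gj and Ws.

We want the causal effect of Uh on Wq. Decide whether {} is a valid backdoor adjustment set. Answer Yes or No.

No

Backdoor paths from Uh to Wq (paths whose first edge points into Uh):
  P1: Uh <- Gj -> Rh <- Ws -> Wq
  P2: Uh <- Gj -> Rh -> Bu -> Wq
  P3: Uh <- Gj -> Bu <- Rh <- Ws -> Wq
  P4: Uh <- Gj -> Bu -> Wq
  P5: Uh <- Bu <- Gj -> Rh <- Ws -> Wq
  P6: Uh <- Bu <- Rh <- Ws -> Wq
  P7: Uh <- Bu -> Wq
Condition 1 (no descendant of Uh in the set): holds — descendants of Uh are {Wq}; none are in {}.
Condition 2 (every backdoor path blocked by {}):
  P1: blocked at collider Rh (neither it nor any descendant is in the conditioning set).
  P2: open — no interior node is in the conditioning set.
  P3: blocked at collider Bu (neither it nor any descendant is in the conditioning set).
  P4: open — no interior node is in the conditioning set.
  P5: blocked at collider Rh (neither it nor any descendant is in the conditioning set).
  P6: open — no interior node is in the conditioning set.
  P7: open — no interior node is in the conditioning set.
{} does not satisfy the backdoor criterion.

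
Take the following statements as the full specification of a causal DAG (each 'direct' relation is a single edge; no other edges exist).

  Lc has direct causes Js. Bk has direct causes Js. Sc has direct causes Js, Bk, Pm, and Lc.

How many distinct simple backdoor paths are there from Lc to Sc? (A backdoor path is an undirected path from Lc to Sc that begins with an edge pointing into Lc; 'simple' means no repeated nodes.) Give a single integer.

A backdoor path from Lc to Sc is any simple undirected path whose first edge points into Lc (i.e. leaves Lc via a parent).
Parents of Lc: {Js}.
Enumerating:
  P1: Lc <- Js -> Bk -> Sc
  P2: Lc <- Js -> Sc
That exhausts the simple backdoor paths. Count: 2.

2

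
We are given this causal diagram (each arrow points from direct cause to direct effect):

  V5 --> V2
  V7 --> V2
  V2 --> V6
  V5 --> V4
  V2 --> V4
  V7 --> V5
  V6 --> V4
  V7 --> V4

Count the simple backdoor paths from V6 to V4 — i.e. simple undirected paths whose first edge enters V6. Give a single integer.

5

A backdoor path from V6 to V4 is any simple undirected path whose first edge points into V6 (i.e. leaves V6 via a parent).
Parents of V6: {V2}.
Enumerating:
  P1: V6 <- V2 <- V7 -> V5 -> V4
  P2: V6 <- V2 <- V7 -> V4
  P3: V6 <- V2 <- V5 <- V7 -> V4
  P4: V6 <- V2 <- V5 -> V4
  P5: V6 <- V2 -> V4
That exhausts the simple backdoor paths. Count: 5.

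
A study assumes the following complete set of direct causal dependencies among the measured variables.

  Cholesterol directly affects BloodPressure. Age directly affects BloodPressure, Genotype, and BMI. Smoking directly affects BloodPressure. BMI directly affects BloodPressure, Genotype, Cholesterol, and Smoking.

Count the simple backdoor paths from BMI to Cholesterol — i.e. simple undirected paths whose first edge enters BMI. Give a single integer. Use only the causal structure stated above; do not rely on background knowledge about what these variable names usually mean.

A backdoor path from BMI to Cholesterol is any simple undirected path whose first edge points into BMI (i.e. leaves BMI via a parent).
Parents of BMI: {Age}.
Enumerating:
  P1: BMI <- Age -> BloodPressure <- Cholesterol
That exhausts the simple backdoor paths. Count: 1.

1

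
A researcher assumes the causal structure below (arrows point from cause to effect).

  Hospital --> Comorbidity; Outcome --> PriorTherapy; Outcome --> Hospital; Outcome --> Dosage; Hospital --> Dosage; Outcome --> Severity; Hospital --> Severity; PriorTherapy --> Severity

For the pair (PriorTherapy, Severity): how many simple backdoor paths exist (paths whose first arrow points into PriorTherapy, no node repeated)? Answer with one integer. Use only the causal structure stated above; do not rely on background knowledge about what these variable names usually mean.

3

A backdoor path from PriorTherapy to Severity is any simple undirected path whose first edge points into PriorTherapy (i.e. leaves PriorTherapy via a parent).
Parents of PriorTherapy: {Outcome}.
Enumerating:
  P1: PriorTherapy <- Outcome -> Hospital -> Severity
  P2: PriorTherapy <- Outcome -> Dosage <- Hospital -> Severity
  P3: PriorTherapy <- Outcome -> Severity
That exhausts the simple backdoor paths. Count: 3.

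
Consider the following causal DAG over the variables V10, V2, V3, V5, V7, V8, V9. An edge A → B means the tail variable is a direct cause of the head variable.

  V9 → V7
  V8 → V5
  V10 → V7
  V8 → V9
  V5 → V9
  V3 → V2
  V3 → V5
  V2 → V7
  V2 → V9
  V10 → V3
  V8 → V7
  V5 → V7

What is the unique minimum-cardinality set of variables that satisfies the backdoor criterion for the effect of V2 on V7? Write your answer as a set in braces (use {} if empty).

Variables eligible for adjustment (non-descendants of V2, excluding V2 and V7): {V10, V3, V5, V8}.
Backdoor paths from V2 to V7:
  P1: V2 <- V3 <- V10 -> V7
  P2: V2 <- V3 -> V5 <- V8 -> V9 -> V7
  P3: V2 <- V3 -> V5 <- V8 -> V7
  P4: V2 <- V3 -> V5 -> V9 <- V8 -> V7
  P5: V2 <- V3 -> V5 -> V9 -> V7
  P6: V2 <- V3 -> V5 -> V7
The empty set is not sufficient: P1 (V2 <- V3 <- V10 -> V7) has no collider blocking it and no conditioned non-collider, so it is open.
Try {V3}:
  P1: blocked at chain node V3 ∈ conditioning set.
  P2: blocked at fork node V3 ∈ conditioning set.
  P3: blocked at fork node V3 ∈ conditioning set.
  P4: blocked at fork node V3 ∈ conditioning set.
  P5: blocked at fork node V3 ∈ conditioning set.
  P6: blocked at fork node V3 ∈ conditioning set.
{V3} contains no descendant of V2 and blocks every backdoor path.
No other singleton works — e.g. {V10} leaves P5 open — so {V3} is the unique smallest valid adjustment set.

{V3}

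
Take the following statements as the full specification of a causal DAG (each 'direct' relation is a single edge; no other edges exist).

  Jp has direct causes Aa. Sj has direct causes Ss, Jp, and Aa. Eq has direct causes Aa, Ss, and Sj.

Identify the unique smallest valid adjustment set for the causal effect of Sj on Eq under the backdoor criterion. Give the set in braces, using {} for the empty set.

Variables eligible for adjustment (non-descendants of Sj, excluding Sj and Eq): {Aa, Jp, Ss}.
Backdoor paths from Sj to Eq:
  P1: Sj <- Aa -> Eq
  P2: Sj <- Jp <- Aa -> Eq
  P3: Sj <- Ss -> Eq
The empty set is not sufficient: P1 (Sj <- Aa -> Eq) has no collider blocking it and no conditioned non-collider, so it is open.
Try {Aa, Ss}:
  P1: blocked at fork node Aa ∈ conditioning set.
  P2: blocked at fork node Aa ∈ conditioning set.
  P3: blocked at fork node Ss ∈ conditioning set.
{Aa, Ss} contains no descendant of Sj and blocks every backdoor path.
Every element of {Aa, Ss} is needed (dropping Aa leaves P1 open; dropping Ss leaves P3 open), so no proper subset is valid.
Among all size-2 subsets of the eligible variables, only {Aa, Ss} blocks every backdoor path, so it is the unique smallest valid adjustment set.

{Aa, Ss}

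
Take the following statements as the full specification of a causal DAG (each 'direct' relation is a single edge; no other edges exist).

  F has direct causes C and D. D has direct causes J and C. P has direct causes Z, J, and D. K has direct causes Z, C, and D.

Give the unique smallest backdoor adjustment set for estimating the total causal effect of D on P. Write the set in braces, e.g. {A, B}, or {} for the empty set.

Variables eligible for adjustment (non-descendants of D, excluding D and P): {C, J, Z}.
Backdoor paths from D to P:
  P1: D <- C -> K <- Z -> P
  P2: D <- J -> P
The empty set is not sufficient: P2 (D <- J -> P) has no collider blocking it and no conditioned non-collider, so it is open.
Try {J}:
  P1: blocked at collider K (neither it nor any descendant is in the conditioning set).
  P2: blocked at fork node J ∈ conditioning set.
{J} contains no descendant of D and blocks every backdoor path.
No other singleton works — e.g. {C} leaves P2 open — so {J} is the unique smallest valid adjustment set.

{J}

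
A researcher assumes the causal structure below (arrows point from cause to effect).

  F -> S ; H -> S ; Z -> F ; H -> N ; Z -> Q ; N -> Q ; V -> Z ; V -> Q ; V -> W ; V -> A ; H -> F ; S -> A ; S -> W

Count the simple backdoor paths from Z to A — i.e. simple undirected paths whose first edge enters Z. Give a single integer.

4

A backdoor path from Z to A is any simple undirected path whose first edge points into Z (i.e. leaves Z via a parent).
Parents of Z: {V}.
Enumerating:
  P1: Z <- V -> Q <- N <- H -> F -> S -> A
  P2: Z <- V -> Q <- N <- H -> S -> A
  P3: Z <- V -> A
  P4: Z <- V -> W <- S -> A
That exhausts the simple backdoor paths. Count: 4.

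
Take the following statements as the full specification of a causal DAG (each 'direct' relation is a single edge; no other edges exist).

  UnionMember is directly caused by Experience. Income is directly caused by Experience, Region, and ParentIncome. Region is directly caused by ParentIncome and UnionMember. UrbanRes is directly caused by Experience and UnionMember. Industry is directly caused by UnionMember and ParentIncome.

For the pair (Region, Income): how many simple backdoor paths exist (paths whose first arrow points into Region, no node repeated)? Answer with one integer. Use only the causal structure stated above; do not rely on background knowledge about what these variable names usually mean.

6

A backdoor path from Region to Income is any simple undirected path whose first edge points into Region (i.e. leaves Region via a parent).
Parents of Region: {ParentIncome, UnionMember}.
Enumerating:
  P1: Region <- ParentIncome -> Industry <- UnionMember <- Experience -> Income
  P2: Region <- ParentIncome -> Industry <- UnionMember -> UrbanRes <- Experience -> Income
  P3: Region <- ParentIncome -> Income
  P4: Region <- UnionMember <- Experience -> Income
  P5: Region <- UnionMember -> Industry <- ParentIncome -> Income
  P6: Region <- UnionMember -> UrbanRes <- Experience -> Income
That exhausts the simple backdoor paths. Count: 6.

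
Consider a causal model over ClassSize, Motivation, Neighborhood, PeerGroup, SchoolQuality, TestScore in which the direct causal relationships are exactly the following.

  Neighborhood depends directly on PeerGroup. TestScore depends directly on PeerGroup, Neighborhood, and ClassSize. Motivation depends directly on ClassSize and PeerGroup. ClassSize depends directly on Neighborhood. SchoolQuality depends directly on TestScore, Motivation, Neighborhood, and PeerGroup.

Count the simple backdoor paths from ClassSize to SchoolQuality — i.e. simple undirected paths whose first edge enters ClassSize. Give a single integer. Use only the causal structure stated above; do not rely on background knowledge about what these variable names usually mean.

7

A backdoor path from ClassSize to SchoolQuality is any simple undirected path whose first edge points into ClassSize (i.e. leaves ClassSize via a parent).
Parents of ClassSize: {Neighborhood}.
Enumerating:
  P1: ClassSize <- Neighborhood <- PeerGroup -> TestScore -> SchoolQuality
  P2: ClassSize <- Neighborhood <- PeerGroup -> Motivation -> SchoolQuality
  P3: ClassSize <- Neighborhood <- PeerGroup -> SchoolQuality
  P4: ClassSize <- Neighborhood -> TestScore <- PeerGroup -> Motivation -> SchoolQuality
  P5: ClassSize <- Neighborhood -> TestScore <- PeerGroup -> SchoolQuality
  P6: ClassSize <- Neighborhood -> TestScore -> SchoolQuality
  P7: ClassSize <- Neighborhood -> SchoolQuality
That exhausts the simple backdoor paths. Count: 7.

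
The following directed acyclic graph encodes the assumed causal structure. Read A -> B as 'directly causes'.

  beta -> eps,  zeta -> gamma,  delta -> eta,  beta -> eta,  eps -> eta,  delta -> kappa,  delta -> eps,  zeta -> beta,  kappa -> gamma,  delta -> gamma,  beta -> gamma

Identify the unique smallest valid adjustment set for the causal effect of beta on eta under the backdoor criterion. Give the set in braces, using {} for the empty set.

Variables eligible for adjustment (non-descendants of beta, excluding beta and eta): {delta, kappa, zeta}.
Backdoor paths from beta to eta:
  P1: beta <- zeta -> gamma <- delta -> eps -> eta
  P2: beta <- zeta -> gamma <- delta -> eta
  P3: beta <- zeta -> gamma <- kappa <- delta -> eps -> eta
  P4: beta <- zeta -> gamma <- kappa <- delta -> eta
Each backdoor path contains an unconditioned collider, so every path is already blocked with the empty conditioning set:
  P1: blocked at collider gamma (neither it nor any descendant is in the conditioning set).
  P2: blocked at collider gamma (neither it nor any descendant is in the conditioning set).
  P3: blocked at collider gamma (neither it nor any descendant is in the conditioning set).
  P4: blocked at collider gamma (neither it nor any descendant is in the conditioning set).
The empty set is therefore the unique smallest valid set.

{}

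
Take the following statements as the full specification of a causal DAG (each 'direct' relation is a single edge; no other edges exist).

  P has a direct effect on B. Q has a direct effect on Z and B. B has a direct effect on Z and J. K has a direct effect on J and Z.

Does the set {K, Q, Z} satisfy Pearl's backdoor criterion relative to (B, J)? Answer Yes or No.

Backdoor paths from B to J (paths whose first edge points into B):
  P1: B <- Q -> Z <- K -> J
Condition 1 (no descendant of B in the set): FAILS — Z is a descendant of B.
Condition 2 (every backdoor path blocked by {K, Q, Z}):
  P1: blocked at fork node Q ∈ conditioning set.
{K, Q, Z} does not satisfy the backdoor criterion.

No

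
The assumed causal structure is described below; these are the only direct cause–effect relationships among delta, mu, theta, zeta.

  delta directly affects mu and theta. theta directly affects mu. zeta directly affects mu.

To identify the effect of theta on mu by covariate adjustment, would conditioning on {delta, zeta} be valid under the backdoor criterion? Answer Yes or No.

Yes

Backdoor paths from theta to mu (paths whose first edge points into theta):
  P1: theta <- delta -> mu
Condition 1 (no descendant of theta in the set): holds — descendants of theta are {mu}; none are in {delta, zeta}.
Condition 2 (every backdoor path blocked by {delta, zeta}):
  P1: blocked at fork node delta ∈ conditioning set.
{delta, zeta} satisfies the backdoor criterion.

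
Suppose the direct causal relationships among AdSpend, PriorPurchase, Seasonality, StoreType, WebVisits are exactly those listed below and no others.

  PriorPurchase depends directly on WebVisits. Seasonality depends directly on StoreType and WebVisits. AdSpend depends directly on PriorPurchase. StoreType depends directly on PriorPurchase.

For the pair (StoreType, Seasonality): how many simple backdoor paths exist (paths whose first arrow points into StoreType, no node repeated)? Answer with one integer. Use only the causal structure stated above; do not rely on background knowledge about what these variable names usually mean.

1

A backdoor path from StoreType to Seasonality is any simple undirected path whose first edge points into StoreType (i.e. leaves StoreType via a parent).
Parents of StoreType: {PriorPurchase}.
Enumerating:
  P1: StoreType <- PriorPurchase <- WebVisits -> Seasonality
That exhausts the simple backdoor paths. Count: 1.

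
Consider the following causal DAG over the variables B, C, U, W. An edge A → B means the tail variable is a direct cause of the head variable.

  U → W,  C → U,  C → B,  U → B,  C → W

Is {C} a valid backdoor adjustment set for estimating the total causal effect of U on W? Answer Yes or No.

Backdoor paths from U to W (paths whose first edge points into U):
  P1: U <- C -> W
Condition 1 (no descendant of U in the set): holds — descendants of U are {B, W}; none are in {C}.
Condition 2 (every backdoor path blocked by {C}):
  P1: blocked at fork node C ∈ conditioning set.
{C} satisfies the backdoor criterion.

Yes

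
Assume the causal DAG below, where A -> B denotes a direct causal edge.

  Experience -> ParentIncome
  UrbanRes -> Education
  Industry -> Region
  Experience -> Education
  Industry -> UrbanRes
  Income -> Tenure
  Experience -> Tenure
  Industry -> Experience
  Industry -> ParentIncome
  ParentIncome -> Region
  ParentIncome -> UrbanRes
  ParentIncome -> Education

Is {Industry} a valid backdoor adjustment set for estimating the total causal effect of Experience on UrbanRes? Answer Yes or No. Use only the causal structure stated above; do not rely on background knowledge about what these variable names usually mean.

Yes

Backdoor paths from Experience to UrbanRes (paths whose first edge points into Experience):
  P1: Experience <- Industry -> ParentIncome -> UrbanRes
  P2: Experience <- Industry -> ParentIncome -> Education <- UrbanRes
  P3: Experience <- Industry -> UrbanRes
  P4: Experience <- Industry -> Region <- ParentIncome -> UrbanRes
  P5: Experience <- Industry -> Region <- ParentIncome -> Education <- UrbanRes
Condition 1 (no descendant of Experience in the set): holds — descendants of Experience are {Education, ParentIncome, Region, Tenure, UrbanRes}; none are in {Industry}.
Condition 2 (every backdoor path blocked by {Industry}):
  P1: blocked at fork node Industry ∈ conditioning set.
  P2: blocked at fork node Industry ∈ conditioning set.
  P3: blocked at fork node Industry ∈ conditioning set.
  P4: blocked at fork node Industry ∈ conditioning set.
  P5: blocked at fork node Industry ∈ conditioning set.
{Industry} satisfies the backdoor criterion.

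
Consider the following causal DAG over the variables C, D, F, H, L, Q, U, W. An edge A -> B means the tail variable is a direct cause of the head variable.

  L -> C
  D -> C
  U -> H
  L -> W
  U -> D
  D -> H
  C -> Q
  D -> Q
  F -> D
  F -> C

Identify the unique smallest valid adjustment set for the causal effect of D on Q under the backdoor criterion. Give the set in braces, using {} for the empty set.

{F}

Variables eligible for adjustment (non-descendants of D, excluding D and Q): {F, L, U, W}.
Backdoor paths from D to Q:
  P1: D <- F -> C -> Q
The empty set is not sufficient: P1 (D <- F -> C -> Q) has no collider blocking it and no conditioned non-collider, so it is open.
Try {F}:
  P1: blocked at fork node F ∈ conditioning set.
{F} contains no descendant of D and blocks every backdoor path.
No other singleton works — e.g. {U} leaves P1 open — so {F} is the unique smallest valid adjustment set.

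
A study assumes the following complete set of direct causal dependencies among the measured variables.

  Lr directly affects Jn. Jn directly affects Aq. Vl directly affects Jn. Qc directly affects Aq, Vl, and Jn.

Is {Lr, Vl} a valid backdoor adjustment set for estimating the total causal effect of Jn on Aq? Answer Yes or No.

No

Backdoor paths from Jn to Aq (paths whose first edge points into Jn):
  P1: Jn <- Qc -> Aq
  P2: Jn <- Vl <- Qc -> Aq
Condition 1 (no descendant of Jn in the set): holds — descendants of Jn are {Aq}; none are in {Lr, Vl}.
Condition 2 (every backdoor path blocked by {Lr, Vl}):
  P1: open — no interior node is in the conditioning set.
  P2: blocked at chain node Vl ∈ conditioning set.
{Lr, Vl} does not satisfy the backdoor criterion.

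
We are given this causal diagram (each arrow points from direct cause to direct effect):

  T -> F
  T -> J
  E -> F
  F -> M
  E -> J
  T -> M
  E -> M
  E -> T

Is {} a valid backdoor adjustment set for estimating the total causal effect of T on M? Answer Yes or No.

Backdoor paths from T to M (paths whose first edge points into T):
  P1: T <- E -> F -> M
  P2: T <- E -> M
Condition 1 (no descendant of T in the set): holds — descendants of T are {F, J, M}; none are in {}.
Condition 2 (every backdoor path blocked by {}):
  P1: open — no interior node is in the conditioning set.
  P2: open — no interior node is in the conditioning set.
{} does not satisfy the backdoor criterion.

No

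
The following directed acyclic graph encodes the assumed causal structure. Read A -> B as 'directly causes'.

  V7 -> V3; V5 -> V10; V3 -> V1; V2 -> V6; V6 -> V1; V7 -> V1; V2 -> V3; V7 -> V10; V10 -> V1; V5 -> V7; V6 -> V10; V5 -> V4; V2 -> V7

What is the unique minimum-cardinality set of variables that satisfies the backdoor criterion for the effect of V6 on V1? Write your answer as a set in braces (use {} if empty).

Variables eligible for adjustment (non-descendants of V6, excluding V6 and V1): {V2, V3, V4, V5, V7}.
Backdoor paths from V6 to V1:
  P1: V6 <- V2 -> V7 <- V5 -> V10 -> V1
  P2: V6 <- V2 -> V7 -> V3 -> V1
  P3: V6 <- V2 -> V7 -> V10 -> V1
  P4: V6 <- V2 -> V7 -> V1
  P5: V6 <- V2 -> V3 <- V7 <- V5 -> V10 -> V1
  P6: V6 <- V2 -> V3 <- V7 -> V10 -> V1
  P7: V6 <- V2 -> V3 <- V7 -> V1
  P8: V6 <- V2 -> V3 -> V1
The empty set is not sufficient: P2 (V6 <- V2 -> V7 -> V3 -> V1) has no collider blocking it and no conditioned non-collider, so it is open.
Try {V2}:
  P1: blocked at fork node V2 ∈ conditioning set.
  P2: blocked at fork node V2 ∈ conditioning set.
  P3: blocked at fork node V2 ∈ conditioning set.
  P4: blocked at fork node V2 ∈ conditioning set.
  P5: blocked at fork node V2 ∈ conditioning set.
  P6: blocked at fork node V2 ∈ conditioning set.
  P7: blocked at fork node V2 ∈ conditioning set.
  P8: blocked at fork node V2 ∈ conditioning set.
{V2} contains no descendant of V6 and blocks every backdoor path.
No other singleton works — e.g. {V5} leaves P2 open — so {V2} is the unique smallest valid adjustment set.

{V2}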